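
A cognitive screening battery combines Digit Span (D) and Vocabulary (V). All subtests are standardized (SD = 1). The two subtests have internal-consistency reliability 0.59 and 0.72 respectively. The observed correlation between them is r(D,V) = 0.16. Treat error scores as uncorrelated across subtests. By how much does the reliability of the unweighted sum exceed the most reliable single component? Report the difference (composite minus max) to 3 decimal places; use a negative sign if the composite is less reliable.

Var(sum) = 2 + 0.32 = 2.32; true-score variance = 1.31 + 0.32 = 1.63; composite reliability = 0.7026.
Max component reliability = 0.7200.
Difference = 0.7026 − 0.7200 = -0.017.

-0.017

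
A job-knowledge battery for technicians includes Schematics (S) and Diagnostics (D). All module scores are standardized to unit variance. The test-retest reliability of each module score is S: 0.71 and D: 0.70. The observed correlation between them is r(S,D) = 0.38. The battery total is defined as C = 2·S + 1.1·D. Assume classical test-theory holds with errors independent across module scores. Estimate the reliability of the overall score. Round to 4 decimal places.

Var(C) = 2² + 1.1² + 2·[2.2·0.38] = 5.21 + 1.672 = 6.882.
With uncorrelated errors the cross-covariances are all true-score covariance, so they carry over unchanged; only the diagonal terms shrink to ρᵢσᵢ².
True-score variance = [2²·0.71 + 1.1²·0.70] + 1.672 = 3.687 + 1.672 = 5.359.
Reliability = 5.359 / 6.882 = 0.7787.

0.7787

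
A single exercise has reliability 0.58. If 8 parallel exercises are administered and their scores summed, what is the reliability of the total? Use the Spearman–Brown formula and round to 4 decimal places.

0.9170

ρ_k = kρ / (1 + (k−1)ρ) = 8·0.58 / (1 + 7·0.58) = 4.640 / 5.060 = 0.9170.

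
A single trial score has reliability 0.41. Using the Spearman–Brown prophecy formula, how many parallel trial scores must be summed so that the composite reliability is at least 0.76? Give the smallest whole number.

5

k ≥ ρ*(1−ρ₁)/(ρ₁(1−ρ*)) = 0.76·0.59 / (0.41·0.24) = 4.557.
Smallest integer k = 5.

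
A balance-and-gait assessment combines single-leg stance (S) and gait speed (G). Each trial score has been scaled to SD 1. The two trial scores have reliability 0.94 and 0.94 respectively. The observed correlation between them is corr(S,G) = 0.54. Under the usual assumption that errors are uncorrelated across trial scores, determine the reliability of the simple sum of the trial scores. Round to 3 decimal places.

0.961

Var(S+G) = 2 + 2·[0.54] = 2 + 1.08 = 3.08.
With uncorrelated errors the cross-covariances are all true-score covariance, so they carry over unchanged; only the diagonal terms shrink to ρᵢσᵢ².
True-score variance = [0.94 + 0.94] + 1.08 = 1.88 + 1.08 = 2.96.
Reliability = 2.96 / 3.08 = 0.961.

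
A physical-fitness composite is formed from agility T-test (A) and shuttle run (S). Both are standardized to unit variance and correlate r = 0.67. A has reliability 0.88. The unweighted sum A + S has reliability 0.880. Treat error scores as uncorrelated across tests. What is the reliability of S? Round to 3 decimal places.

0.719

Var(A+S) = 2 + 2·0.67 = 3.340.
True-score variance = ρ_A + ρ_S + 2·0.67, so 0.880 = (0.88 + ρ_S + 1.34) / 3.340.
ρ_S = 0.880·3.340 − 0.88 − 1.34 = 0.719.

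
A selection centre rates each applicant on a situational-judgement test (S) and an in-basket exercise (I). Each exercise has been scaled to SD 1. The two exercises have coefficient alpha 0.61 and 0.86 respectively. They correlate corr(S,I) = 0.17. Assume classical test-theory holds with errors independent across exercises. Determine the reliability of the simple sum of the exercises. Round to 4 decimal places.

Var(S+I) = 2 + 2·[0.17] = 2 + 0.34 = 2.34.
With uncorrelated errors the cross-covariances are all true-score covariance, so they carry over unchanged; only the diagonal terms shrink to ρᵢσᵢ².
True-score variance = [0.61 + 0.86] + 0.34 = 1.47 + 0.34 = 1.81.
Reliability = 1.81 / 2.34 = 0.7735.

0.7735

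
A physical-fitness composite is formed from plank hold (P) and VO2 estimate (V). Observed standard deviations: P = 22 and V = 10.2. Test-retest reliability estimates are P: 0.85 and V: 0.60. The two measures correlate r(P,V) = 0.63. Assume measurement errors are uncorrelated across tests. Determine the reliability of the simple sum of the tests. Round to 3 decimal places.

0.869

Var(P+V) = 22² + 10.2² + 2·[22·10.2·0.63] = 588.04 + 282.744 = 870.784.
With uncorrelated errors the cross-covariances are all true-score covariance, so they carry over unchanged; only the diagonal terms shrink to ρᵢσᵢ².
True-score variance = [22²·0.85 + 10.2²·0.60] + 282.744 = 473.824 + 282.744 = 756.568.
Reliability = 756.568 / 870.784 = 0.869.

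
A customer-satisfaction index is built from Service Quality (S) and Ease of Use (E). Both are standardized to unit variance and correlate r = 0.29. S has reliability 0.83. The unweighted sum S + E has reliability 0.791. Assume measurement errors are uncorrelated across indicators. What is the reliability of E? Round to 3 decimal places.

Var(S+E) = 2 + 2·0.29 = 2.580.
True-score variance = ρ_S + ρ_E + 2·0.29, so 0.791 = (0.83 + ρ_E + 0.58) / 2.580.
ρ_E = 0.791·2.580 − 0.83 − 0.58 = 0.631.

0.631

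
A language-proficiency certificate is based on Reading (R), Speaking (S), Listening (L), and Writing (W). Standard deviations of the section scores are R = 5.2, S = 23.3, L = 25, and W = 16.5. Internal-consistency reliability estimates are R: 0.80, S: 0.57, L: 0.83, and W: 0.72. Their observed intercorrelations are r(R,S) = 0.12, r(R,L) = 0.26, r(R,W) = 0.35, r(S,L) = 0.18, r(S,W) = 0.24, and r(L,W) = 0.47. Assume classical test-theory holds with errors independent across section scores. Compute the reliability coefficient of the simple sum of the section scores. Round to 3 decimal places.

0.825

Var(R+S+L+W) = 5.2² + 23.3² + 25² + 16.5² + 2·[5.2·23.3·0.12 + 5.2·25·0.26 + 5.2·16.5·0.35 + 23.3·25·0.18 + 23.3·16.5·0.24 + 25·16.5·0.47] = 1467.18 + 938.724 = 2405.9.
Because errors are independent across components, Cov(Tᵢ,Tⱼ) = Cov(Xᵢ,Xⱼ); the off-diagonal part of the true-score variance is the same as above.
True-score variance = [5.2²·0.80 + 23.3²·0.57 + 25²·0.83 + 16.5²·0.72] + 938.724 = 1045.85 + 938.724 = 1984.57.
Reliability = 1984.57 / 2405.9 = 0.825.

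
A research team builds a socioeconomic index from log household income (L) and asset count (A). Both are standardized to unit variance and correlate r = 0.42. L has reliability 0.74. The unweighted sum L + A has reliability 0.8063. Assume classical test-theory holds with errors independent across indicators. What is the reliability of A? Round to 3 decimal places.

0.710

Var(L+A) = 2 + 2·0.42 = 2.840.
True-score variance = ρ_L + ρ_A + 2·0.42, so 0.8063 = (0.74 + ρ_A + 0.84) / 2.840.
ρ_A = 0.8063·2.840 − 0.74 − 0.84 = 0.710.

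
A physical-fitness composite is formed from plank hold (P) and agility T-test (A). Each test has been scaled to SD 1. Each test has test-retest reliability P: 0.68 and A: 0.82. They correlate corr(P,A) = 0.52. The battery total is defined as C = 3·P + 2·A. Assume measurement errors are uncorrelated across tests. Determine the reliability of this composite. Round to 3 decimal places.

0.813

Var(C) = 3² + 2² + 2·[6·0.52] = 13 + 6.24 = 19.24.
With uncorrelated errors the cross-covariances are all true-score covariance, so they carry over unchanged; only the diagonal terms shrink to ρᵢσᵢ².
True-score variance = [3²·0.68 + 2²·0.82] + 6.24 = 9.4 + 6.24 = 15.64.
Reliability = 15.64 / 19.24 = 0.813.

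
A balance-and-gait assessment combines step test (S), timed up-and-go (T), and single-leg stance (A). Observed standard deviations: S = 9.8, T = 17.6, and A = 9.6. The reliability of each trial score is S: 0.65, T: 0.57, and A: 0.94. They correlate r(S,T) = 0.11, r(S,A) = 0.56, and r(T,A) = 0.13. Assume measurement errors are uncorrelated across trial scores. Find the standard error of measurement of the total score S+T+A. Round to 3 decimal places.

Var(total) = 497.96 + 187.245 = 685.205.
True-score variance = 325.62 + 187.245 = 512.864, so reliability = 0.7485.
Error variance = 685.205 − 512.864 = 172.34; SEM = √172.34 = 13.128.

13.128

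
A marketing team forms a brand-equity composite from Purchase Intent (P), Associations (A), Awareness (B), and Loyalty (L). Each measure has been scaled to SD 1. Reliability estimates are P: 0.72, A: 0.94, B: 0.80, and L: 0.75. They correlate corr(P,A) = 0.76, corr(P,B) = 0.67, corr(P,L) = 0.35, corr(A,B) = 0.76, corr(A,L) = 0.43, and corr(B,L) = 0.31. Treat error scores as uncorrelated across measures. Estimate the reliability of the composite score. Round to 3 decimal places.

0.925

Var(P+A+B+L) = 4 + 2·[0.76 + 0.67 + 0.35 + 0.76 + 0.43 + 0.31] = 4 + 6.56 = 10.56.
Under uncorrelated errors the observed covariances equal the true-score covariances, so only the own-variance terms attenuate.
True-score variance = [0.72 + 0.94 + 0.80 + 0.75] + 6.56 = 3.21 + 6.56 = 9.77.
Reliability = 9.77 / 10.56 = 0.925.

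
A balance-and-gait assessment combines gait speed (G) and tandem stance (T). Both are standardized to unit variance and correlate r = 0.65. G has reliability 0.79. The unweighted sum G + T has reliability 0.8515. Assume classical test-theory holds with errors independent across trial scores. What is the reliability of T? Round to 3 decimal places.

Var(G+T) = 2 + 2·0.65 = 3.300.
True-score variance = ρ_G + ρ_T + 2·0.65, so 0.8515 = (0.79 + ρ_T + 1.30) / 3.300.
ρ_T = 0.8515·3.300 − 0.79 − 1.30 = 0.720.

0.720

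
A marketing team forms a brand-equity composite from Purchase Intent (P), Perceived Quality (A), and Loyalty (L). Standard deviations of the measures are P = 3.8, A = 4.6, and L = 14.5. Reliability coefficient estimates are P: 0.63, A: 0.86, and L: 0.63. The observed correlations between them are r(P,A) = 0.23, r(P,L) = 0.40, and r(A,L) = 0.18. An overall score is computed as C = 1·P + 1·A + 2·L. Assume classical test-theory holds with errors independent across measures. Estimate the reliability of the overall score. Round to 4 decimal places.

0.6870

Var(C) = 3.8² + 4.6² + 2²·14.5² + 2·[3.8·4.6·0.23 + 2·3.8·14.5·0.40 + 2·4.6·14.5·0.18] = 876.6 + 144.225 = 1020.82.
With uncorrelated errors the cross-covariances are all true-score covariance, so they carry over unchanged; only the diagonal terms shrink to ρᵢσᵢ².
True-score variance = [3.8²·0.63 + 4.6²·0.86 + 2²·14.5²·0.63] + 144.225 = 557.125 + 144.225 = 701.35.
Reliability = 701.35 / 1020.82 = 0.6870.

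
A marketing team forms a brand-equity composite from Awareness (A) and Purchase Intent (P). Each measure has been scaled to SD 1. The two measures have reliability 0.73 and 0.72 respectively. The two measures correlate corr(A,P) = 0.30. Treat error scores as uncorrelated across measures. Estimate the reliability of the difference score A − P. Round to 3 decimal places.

Var(A−P) = 1 + 1 − 2·0.30 = 2 − 0.6 = 1.4.
Because errors are independent across components, Cov(Tᵢ,Tⱼ) = Cov(Xᵢ,Xⱼ); the off-diagonal part of the true-score variance is the same as above.
True-score variance = [0.73 + 0.72] − 0.6 = 1.45 − 0.6 = 0.85.
Reliability = 0.85 / 1.4 = 0.607.

0.607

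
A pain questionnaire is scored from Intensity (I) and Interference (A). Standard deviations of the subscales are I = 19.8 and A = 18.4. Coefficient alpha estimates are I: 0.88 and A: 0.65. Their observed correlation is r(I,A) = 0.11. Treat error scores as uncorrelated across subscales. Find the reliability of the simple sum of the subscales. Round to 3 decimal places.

0.796

Var(I+A) = 19.8² + 18.4² + 2·[19.8·18.4·0.11] = 730.6 + 80.1504 = 810.75.
Under uncorrelated errors the observed covariances equal the true-score covariances, so only the own-variance terms attenuate.
True-score variance = [19.8²·0.88 + 18.4²·0.65] + 80.1504 = 565.059 + 80.1504 = 645.21.
Reliability = 645.21 / 810.75 = 0.796.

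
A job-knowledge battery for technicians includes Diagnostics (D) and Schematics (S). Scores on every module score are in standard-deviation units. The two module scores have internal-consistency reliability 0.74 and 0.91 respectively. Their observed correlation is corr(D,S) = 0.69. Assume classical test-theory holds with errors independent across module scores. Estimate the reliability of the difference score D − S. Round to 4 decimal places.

Var(D−S) = 1 + 1 − 2·0.69 = 2 − 1.38 = 0.62.
With uncorrelated errors the cross-covariances are all true-score covariance, so they carry over unchanged; only the diagonal terms shrink to ρᵢσᵢ².
True-score variance = [0.74 + 0.91] − 1.38 = 1.65 − 1.38 = 0.27.
Reliability = 0.27 / 0.62 = 0.4355.

0.4355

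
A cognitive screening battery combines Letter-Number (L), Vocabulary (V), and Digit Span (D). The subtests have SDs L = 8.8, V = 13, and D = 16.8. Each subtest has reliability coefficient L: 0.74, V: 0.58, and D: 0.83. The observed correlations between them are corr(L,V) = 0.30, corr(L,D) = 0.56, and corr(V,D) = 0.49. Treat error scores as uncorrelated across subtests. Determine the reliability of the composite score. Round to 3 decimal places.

0.858

Var(L+V+D) = 8.8² + 13² + 16.8² + 2·[8.8·13·0.30 + 8.8·16.8·0.56 + 13·16.8·0.49] = 528.68 + 448.253 = 976.933.
Because errors are independent across components, Cov(Tᵢ,Tⱼ) = Cov(Xᵢ,Xⱼ); the off-diagonal part of the true-score variance is the same as above.
True-score variance = [8.8²·0.74 + 13²·0.58 + 16.8²·0.83] + 448.253 = 389.585 + 448.253 = 837.838.
Reliability = 837.838 / 976.933 = 0.858.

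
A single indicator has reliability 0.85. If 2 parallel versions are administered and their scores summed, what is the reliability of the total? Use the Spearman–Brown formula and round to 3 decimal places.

ρ_k = kρ / (1 + (k−1)ρ) = 2·0.85 / (1 + 1·0.85) = 1.700 / 1.850 = 0.919.

0.919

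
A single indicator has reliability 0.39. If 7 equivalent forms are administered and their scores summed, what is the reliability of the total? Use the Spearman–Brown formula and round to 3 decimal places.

ρ_k = kρ / (1 + (k−1)ρ) = 7·0.39 / (1 + 6·0.39) = 2.730 / 3.340 = 0.817.

0.817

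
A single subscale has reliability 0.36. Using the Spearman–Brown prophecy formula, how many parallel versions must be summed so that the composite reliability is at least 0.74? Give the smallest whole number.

k ≥ ρ*(1−ρ₁)/(ρ₁(1−ρ*)) = 0.74·0.64 / (0.36·0.26) = 5.060.
Smallest integer k = 6.

6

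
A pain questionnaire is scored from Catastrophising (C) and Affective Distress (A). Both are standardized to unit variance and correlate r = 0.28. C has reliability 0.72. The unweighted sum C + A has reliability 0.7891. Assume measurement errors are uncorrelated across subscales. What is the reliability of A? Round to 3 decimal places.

0.740

Var(C+A) = 2 + 2·0.28 = 2.560.
True-score variance = ρ_C + ρ_A + 2·0.28, so 0.7891 = (0.72 + ρ_A + 0.56) / 2.560.
ρ_A = 0.7891·2.560 − 0.72 − 0.56 = 0.740.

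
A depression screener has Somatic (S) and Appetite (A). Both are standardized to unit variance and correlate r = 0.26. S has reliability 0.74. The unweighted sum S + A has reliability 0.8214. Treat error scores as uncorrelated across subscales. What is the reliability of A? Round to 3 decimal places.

0.810

Var(S+A) = 2 + 2·0.26 = 2.520.
True-score variance = ρ_S + ρ_A + 2·0.26, so 0.8214 = (0.74 + ρ_A + 0.52) / 2.520.
ρ_A = 0.8214·2.520 − 0.74 − 0.52 = 0.810.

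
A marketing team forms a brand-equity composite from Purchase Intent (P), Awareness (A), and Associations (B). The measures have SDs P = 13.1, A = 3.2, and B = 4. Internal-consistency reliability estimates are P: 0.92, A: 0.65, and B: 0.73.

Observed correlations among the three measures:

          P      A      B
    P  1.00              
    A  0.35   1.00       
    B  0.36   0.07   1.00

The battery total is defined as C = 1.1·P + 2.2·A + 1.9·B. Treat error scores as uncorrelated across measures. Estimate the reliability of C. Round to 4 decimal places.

Var(C) = 1.1²·13.1² + 2.2²·3.2² + 1.9²·4² + 2·[2.42·13.1·3.2·0.35 + 2.09·13.1·4·0.36 + 4.18·3.2·4·0.07] = 314.97 + 157.355 = 472.324.
Under uncorrelated errors the observed covariances equal the true-score covariances, so only the own-variance terms attenuate.
True-score variance = [1.1²·13.1²·0.92 + 2.2²·3.2²·0.65 + 1.9²·4²·0.73] + 157.355 = 265.416 + 157.355 = 422.771.
Reliability = 422.771 / 472.324 = 0.8951.

0.8951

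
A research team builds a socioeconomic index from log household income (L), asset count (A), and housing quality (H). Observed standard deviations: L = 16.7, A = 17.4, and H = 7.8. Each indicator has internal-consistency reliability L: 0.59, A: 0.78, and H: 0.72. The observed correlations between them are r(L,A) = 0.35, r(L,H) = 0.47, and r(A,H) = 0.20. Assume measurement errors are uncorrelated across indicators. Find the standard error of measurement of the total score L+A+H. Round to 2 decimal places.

Var(total) = 642.49 + 380.138 = 1022.63.
True-score variance = 444.503 + 380.138 = 824.641, so reliability = 0.8064.
Error variance = 1022.63 − 824.641 = 197.987; SEM = √197.987 = 14.07.

14.07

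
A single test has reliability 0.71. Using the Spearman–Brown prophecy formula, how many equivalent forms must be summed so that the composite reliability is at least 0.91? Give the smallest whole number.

5

k ≥ ρ*(1−ρ₁)/(ρ₁(1−ρ*)) = 0.91·0.29 / (0.71·0.09) = 4.130.
Smallest integer k = 5.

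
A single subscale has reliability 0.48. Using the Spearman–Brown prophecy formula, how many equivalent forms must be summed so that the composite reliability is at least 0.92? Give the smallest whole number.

13

k ≥ ρ*(1−ρ₁)/(ρ₁(1−ρ*)) = 0.92·0.52 / (0.48·0.08) = 12.458.
Smallest integer k = 13.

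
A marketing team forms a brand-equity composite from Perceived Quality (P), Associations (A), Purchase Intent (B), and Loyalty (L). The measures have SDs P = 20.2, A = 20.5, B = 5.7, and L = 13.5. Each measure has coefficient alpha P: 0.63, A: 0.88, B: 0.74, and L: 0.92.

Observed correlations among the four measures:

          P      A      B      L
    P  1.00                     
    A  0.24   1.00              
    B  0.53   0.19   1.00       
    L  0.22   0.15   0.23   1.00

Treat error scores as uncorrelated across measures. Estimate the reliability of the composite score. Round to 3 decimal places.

Var(P+A+B+L) = 20.2² + 20.5² + 5.7² + 13.5² + 2·[20.2·20.5·0.24 + 20.2·5.7·0.53 + 20.2·13.5·0.22 + 20.5·5.7·0.19 + 20.5·13.5·0.15 + 5.7·13.5·0.23] = 1043.03 + 603.629 = 1646.66.
With uncorrelated errors the cross-covariances are all true-score covariance, so they carry over unchanged; only the diagonal terms shrink to ρᵢσᵢ².
True-score variance = [20.2²·0.63 + 20.5²·0.88 + 5.7²·0.74 + 13.5²·0.92] + 603.629 = 818.598 + 603.629 = 1422.23.
Reliability = 1422.23 / 1646.66 = 0.864.

0.864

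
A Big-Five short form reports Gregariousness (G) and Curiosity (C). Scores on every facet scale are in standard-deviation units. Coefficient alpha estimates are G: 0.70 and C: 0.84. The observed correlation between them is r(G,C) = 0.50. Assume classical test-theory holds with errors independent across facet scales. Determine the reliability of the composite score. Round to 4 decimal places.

0.8467

Var(G+C) = 2 + 2·[0.50] = 2 + 1 = 3.
With uncorrelated errors the cross-covariances are all true-score covariance, so they carry over unchanged; only the diagonal terms shrink to ρᵢσᵢ².
True-score variance = [0.70 + 0.84] + 1 = 1.54 + 1 = 2.54.
Reliability = 2.54 / 3 = 0.8467.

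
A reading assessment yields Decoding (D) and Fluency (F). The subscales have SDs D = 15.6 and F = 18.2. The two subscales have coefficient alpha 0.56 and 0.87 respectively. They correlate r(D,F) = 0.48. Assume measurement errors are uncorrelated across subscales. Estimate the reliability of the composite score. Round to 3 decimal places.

Var(D+F) = 15.6² + 18.2² + 2·[15.6·18.2·0.48] = 574.6 + 272.563 = 847.163.
Because errors are independent across components, Cov(Tᵢ,Tⱼ) = Cov(Xᵢ,Xⱼ); the off-diagonal part of the true-score variance is the same as above.
True-score variance = [15.6²·0.56 + 18.2²·0.87] + 272.563 = 424.46 + 272.563 = 697.024.
Reliability = 697.024 / 847.163 = 0.823.

0.823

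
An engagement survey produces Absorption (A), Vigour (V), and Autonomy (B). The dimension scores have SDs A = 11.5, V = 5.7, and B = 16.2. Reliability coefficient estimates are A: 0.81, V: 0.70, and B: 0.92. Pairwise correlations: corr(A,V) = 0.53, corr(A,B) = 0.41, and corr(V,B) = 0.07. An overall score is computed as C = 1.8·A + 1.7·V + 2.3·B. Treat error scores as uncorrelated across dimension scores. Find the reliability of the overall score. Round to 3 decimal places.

0.921

Var(C) = 1.8²·11.5² + 1.7²·5.7² + 2.3²·16.2² + 2·[3.06·11.5·5.7·0.53 + 4.14·11.5·16.2·0.41 + 3.91·5.7·16.2·0.07] = 1910.69 + 895.616 = 2806.31.
Because errors are independent across components, Cov(Tᵢ,Tⱼ) = Cov(Xᵢ,Xⱼ); the off-diagonal part of the true-score variance is the same as above.
True-score variance = [1.8²·11.5²·0.81 + 1.7²·5.7²·0.70 + 2.3²·16.2²·0.92] + 895.616 = 1690.05 + 895.616 = 2585.66.
Reliability = 2585.66 / 2806.31 = 0.921.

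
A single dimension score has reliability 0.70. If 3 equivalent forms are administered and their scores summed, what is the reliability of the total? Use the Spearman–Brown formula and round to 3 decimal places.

0.875

ρ_k = kρ / (1 + (k−1)ρ) = 3·0.70 / (1 + 2·0.70) = 2.100 / 2.400 = 0.875.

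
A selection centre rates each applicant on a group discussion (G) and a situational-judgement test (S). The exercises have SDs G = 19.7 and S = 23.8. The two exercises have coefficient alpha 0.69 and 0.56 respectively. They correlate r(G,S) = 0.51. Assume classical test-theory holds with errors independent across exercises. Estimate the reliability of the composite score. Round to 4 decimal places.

Var(G+S) = 19.7² + 23.8² + 2·[19.7·23.8·0.51] = 954.53 + 478.237 = 1432.77.
Because errors are independent across components, Cov(Tᵢ,Tⱼ) = Cov(Xᵢ,Xⱼ); the off-diagonal part of the true-score variance is the same as above.
True-score variance = [19.7²·0.69 + 23.8²·0.56] + 478.237 = 584.989 + 478.237 = 1063.23.
Reliability = 1063.23 / 1432.77 = 0.7421.

0.7421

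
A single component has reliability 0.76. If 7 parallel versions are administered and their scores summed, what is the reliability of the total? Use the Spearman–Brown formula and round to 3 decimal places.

0.957

ρ_k = kρ / (1 + (k−1)ρ) = 7·0.76 / (1 + 6·0.76) = 5.320 / 5.560 = 0.957.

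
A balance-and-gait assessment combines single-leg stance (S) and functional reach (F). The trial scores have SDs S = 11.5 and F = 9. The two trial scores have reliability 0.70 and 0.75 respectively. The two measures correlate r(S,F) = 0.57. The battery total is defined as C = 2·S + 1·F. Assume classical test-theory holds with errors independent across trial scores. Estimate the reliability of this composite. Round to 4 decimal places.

0.7885

Var(C) = 2²·11.5² + 9² + 2·[2·11.5·9·0.57] = 610 + 235.98 = 845.98.
With uncorrelated errors the cross-covariances are all true-score covariance, so they carry over unchanged; only the diagonal terms shrink to ρᵢσᵢ².
True-score variance = [2²·11.5²·0.70 + 9²·0.75] + 235.98 = 431.05 + 235.98 = 667.03.
Reliability = 667.03 / 845.98 = 0.7885.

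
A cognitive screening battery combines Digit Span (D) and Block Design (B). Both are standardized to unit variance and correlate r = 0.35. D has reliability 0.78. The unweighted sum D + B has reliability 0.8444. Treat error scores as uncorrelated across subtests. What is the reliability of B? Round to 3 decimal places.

0.800

Var(D+B) = 2 + 2·0.35 = 2.700.
True-score variance = ρ_D + ρ_B + 2·0.35, so 0.8444 = (0.78 + ρ_B + 0.70) / 2.700.
ρ_B = 0.8444·2.700 − 0.78 − 0.70 = 0.800.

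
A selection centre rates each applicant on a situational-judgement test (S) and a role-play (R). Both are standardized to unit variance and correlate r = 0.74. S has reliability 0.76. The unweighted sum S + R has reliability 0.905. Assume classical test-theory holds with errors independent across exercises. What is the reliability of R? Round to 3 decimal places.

0.909

Var(S+R) = 2 + 2·0.74 = 3.480.
True-score variance = ρ_S + ρ_R + 2·0.74, so 0.905 = (0.76 + ρ_R + 1.48) / 3.480.
ρ_R = 0.905·3.480 − 0.76 − 1.48 = 0.909.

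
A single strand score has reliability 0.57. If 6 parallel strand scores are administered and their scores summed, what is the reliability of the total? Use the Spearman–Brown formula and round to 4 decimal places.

ρ_k = kρ / (1 + (k−1)ρ) = 6·0.57 / (1 + 5·0.57) = 3.420 / 3.850 = 0.8883.

0.8883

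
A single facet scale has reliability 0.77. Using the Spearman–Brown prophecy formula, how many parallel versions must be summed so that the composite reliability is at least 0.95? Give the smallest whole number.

k ≥ ρ*(1−ρ₁)/(ρ₁(1−ρ*)) = 0.95·0.23 / (0.77·0.05) = 5.675.
Smallest integer k = 6.

6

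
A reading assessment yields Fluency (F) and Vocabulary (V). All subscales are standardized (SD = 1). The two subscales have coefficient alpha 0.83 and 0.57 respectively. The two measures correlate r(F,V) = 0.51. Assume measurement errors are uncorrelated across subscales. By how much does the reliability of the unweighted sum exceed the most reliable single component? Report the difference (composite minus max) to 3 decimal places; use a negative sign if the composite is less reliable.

-0.029

Var(sum) = 2 + 1.02 = 3.02; true-score variance = 1.4 + 1.02 = 2.42; composite reliability = 0.8013.
Max component reliability = 0.8300.
Difference = 0.8013 − 0.8300 = -0.029.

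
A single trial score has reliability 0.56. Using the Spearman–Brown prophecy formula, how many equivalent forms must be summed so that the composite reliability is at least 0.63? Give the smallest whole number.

k ≥ ρ*(1−ρ₁)/(ρ₁(1−ρ*)) = 0.63·0.44 / (0.56·0.37) = 1.338.
Smallest integer k = 2.

2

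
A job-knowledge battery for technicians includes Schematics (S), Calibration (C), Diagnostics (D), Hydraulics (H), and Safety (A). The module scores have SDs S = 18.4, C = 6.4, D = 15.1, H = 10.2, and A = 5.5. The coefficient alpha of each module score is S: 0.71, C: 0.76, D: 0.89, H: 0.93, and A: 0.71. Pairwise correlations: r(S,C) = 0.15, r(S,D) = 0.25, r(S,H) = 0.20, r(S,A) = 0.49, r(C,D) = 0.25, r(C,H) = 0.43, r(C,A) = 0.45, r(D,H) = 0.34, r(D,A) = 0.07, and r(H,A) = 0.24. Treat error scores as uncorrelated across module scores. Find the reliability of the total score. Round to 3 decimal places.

0.891

Var(S+C+D+H+A) = 18.4² + 6.4² + 15.1² + 10.2² + 5.5² + 2·[18.4·6.4·0.15 + 18.4·15.1·0.25 + 18.4·10.2·0.20 + 18.4·5.5·0.49 + 6.4·15.1·0.25 + 6.4·10.2·0.43 + 6.4·5.5·0.45 + 15.1·10.2·0.34 + 15.1·5.5·0.07 + 10.2·5.5·0.24] = 741.82 + 627.925 = 1369.75.
With uncorrelated errors the cross-covariances are all true-score covariance, so they carry over unchanged; only the diagonal terms shrink to ρᵢσᵢ².
True-score variance = [18.4²·0.71 + 6.4²·0.76 + 15.1²·0.89 + 10.2²·0.93 + 5.5²·0.71] + 627.925 = 592.671 + 627.925 = 1220.6.
Reliability = 1220.6 / 1369.75 = 0.891.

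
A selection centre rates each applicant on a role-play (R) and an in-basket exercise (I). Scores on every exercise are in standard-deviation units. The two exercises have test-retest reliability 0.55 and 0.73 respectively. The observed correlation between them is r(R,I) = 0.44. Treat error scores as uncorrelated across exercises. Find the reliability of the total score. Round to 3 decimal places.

Var(R+I) = 2 + 2·[0.44] = 2 + 0.88 = 2.88.
Because errors are independent across components, Cov(Tᵢ,Tⱼ) = Cov(Xᵢ,Xⱼ); the off-diagonal part of the true-score variance is the same as above.
True-score variance = [0.55 + 0.73] + 0.88 = 1.28 + 0.88 = 2.16.
Reliability = 2.16 / 2.88 = 0.750.

0.750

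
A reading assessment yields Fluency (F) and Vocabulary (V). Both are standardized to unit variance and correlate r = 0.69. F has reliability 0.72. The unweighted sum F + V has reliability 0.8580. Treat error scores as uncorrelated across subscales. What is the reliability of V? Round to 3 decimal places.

0.800

Var(F+V) = 2 + 2·0.69 = 3.380.
True-score variance = ρ_F + ρ_V + 2·0.69, so 0.8580 = (0.72 + ρ_V + 1.38) / 3.380.
ρ_V = 0.8580·3.380 − 0.72 − 1.38 = 0.800.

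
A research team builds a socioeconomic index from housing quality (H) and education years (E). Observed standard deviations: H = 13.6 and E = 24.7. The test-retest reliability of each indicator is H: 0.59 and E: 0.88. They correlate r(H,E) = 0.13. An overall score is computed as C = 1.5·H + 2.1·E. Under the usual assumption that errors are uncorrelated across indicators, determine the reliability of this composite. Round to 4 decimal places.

0.8541

Var(C) = 1.5²·13.6² + 2.1²·24.7² + 2·[3.15·13.6·24.7·0.13] = 3106.66 + 275.118 = 3381.78.
Because errors are independent across components, Cov(Tᵢ,Tⱼ) = Cov(Xᵢ,Xⱼ); the off-diagonal part of the true-score variance is the same as above.
True-score variance = [1.5²·13.6²·0.59 + 2.1²·24.7²·0.88] + 275.118 = 2613.17 + 275.118 = 2888.29.
Reliability = 2888.29 / 3381.78 = 0.8541.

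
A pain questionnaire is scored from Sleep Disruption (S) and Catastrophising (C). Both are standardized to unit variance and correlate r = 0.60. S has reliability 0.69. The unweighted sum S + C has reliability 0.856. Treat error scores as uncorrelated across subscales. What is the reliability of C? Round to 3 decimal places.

Var(S+C) = 2 + 2·0.60 = 3.200.
True-score variance = ρ_S + ρ_C + 2·0.60, so 0.856 = (0.69 + ρ_C + 1.20) / 3.200.
ρ_C = 0.856·3.200 − 0.69 − 1.20 = 0.849.

0.849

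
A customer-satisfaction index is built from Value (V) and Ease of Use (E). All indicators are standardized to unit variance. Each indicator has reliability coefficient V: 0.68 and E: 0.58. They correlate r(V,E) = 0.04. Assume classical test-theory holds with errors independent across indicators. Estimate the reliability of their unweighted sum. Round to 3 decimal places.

Var(V+E) = 2 + 2·[0.04] = 2 + 0.08 = 2.08.
With uncorrelated errors the cross-covariances are all true-score covariance, so they carry over unchanged; only the diagonal terms shrink to ρᵢσᵢ².
True-score variance = [0.68 + 0.58] + 0.08 = 1.26 + 0.08 = 1.34.
Reliability = 1.34 / 2.08 = 0.644.

0.644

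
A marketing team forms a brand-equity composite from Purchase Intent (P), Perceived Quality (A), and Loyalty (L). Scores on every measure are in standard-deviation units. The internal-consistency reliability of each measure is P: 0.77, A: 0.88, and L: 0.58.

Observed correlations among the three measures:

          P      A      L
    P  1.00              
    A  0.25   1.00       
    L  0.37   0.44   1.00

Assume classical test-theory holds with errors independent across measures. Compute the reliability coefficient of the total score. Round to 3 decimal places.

Var(P+A+L) = 3 + 2·[0.25 + 0.37 + 0.44] = 3 + 2.12 = 5.12.
With uncorrelated errors the cross-covariances are all true-score covariance, so they carry over unchanged; only the diagonal terms shrink to ρᵢσᵢ².
True-score variance = [0.77 + 0.88 + 0.58] + 2.12 = 2.23 + 2.12 = 4.35.
Reliability = 4.35 / 5.12 = 0.850.

0.850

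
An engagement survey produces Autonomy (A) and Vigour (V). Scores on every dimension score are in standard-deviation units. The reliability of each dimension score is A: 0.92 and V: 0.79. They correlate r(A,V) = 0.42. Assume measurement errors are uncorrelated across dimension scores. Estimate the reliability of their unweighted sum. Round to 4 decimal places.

0.8979

Var(A+V) = 2 + 2·[0.42] = 2 + 0.84 = 2.84.
Under uncorrelated errors the observed covariances equal the true-score covariances, so only the own-variance terms attenuate.
True-score variance = [0.92 + 0.79] + 0.84 = 1.71 + 0.84 = 2.55.
Reliability = 2.55 / 2.84 = 0.8979.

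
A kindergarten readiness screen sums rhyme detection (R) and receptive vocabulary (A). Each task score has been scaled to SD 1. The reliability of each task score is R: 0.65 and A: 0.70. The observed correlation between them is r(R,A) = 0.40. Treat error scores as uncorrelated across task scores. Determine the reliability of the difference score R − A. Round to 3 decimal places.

Var(R−A) = 1 + 1 − 2·0.40 = 2 − 0.8 = 1.2.
Under uncorrelated errors the observed covariances equal the true-score covariances, so only the own-variance terms attenuate.
True-score variance = [0.65 + 0.70] − 0.8 = 1.35 − 0.8 = 0.55.
Reliability = 0.55 / 1.2 = 0.458.

0.458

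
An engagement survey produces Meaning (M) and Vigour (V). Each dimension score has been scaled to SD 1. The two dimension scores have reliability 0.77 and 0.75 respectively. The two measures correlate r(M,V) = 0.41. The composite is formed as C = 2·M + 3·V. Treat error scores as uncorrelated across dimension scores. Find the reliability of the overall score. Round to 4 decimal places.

0.8231

Var(C) = 2² + 3² + 2·[6·0.41] = 13 + 4.92 = 17.92.
Under uncorrelated errors the observed covariances equal the true-score covariances, so only the own-variance terms attenuate.
True-score variance = [2²·0.77 + 3²·0.75] + 4.92 = 9.83 + 4.92 = 14.75.
Reliability = 14.75 / 17.92 = 0.8231.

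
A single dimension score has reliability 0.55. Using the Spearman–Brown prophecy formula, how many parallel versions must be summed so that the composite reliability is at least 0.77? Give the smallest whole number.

3

k ≥ ρ*(1−ρ₁)/(ρ₁(1−ρ*)) = 0.77·0.45 / (0.55·0.23) = 2.739.
Smallest integer k = 3.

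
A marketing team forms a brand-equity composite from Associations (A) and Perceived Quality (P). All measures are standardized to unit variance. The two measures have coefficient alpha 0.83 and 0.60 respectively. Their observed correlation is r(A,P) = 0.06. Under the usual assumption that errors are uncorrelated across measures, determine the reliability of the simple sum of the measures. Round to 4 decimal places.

Var(A+P) = 2 + 2·[0.06] = 2 + 0.12 = 2.12.
Under uncorrelated errors the observed covariances equal the true-score covariances, so only the own-variance terms attenuate.
True-score variance = [0.83 + 0.60] + 0.12 = 1.43 + 0.12 = 1.55.
Reliability = 1.55 / 2.12 = 0.7311.

0.7311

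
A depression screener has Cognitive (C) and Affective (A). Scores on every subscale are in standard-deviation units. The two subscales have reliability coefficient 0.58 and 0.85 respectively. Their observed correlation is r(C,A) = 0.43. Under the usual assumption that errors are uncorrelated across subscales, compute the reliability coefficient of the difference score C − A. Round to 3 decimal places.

Var(C−A) = 1 + 1 − 2·0.43 = 2 − 0.86 = 1.14.
Because errors are independent across components, Cov(Tᵢ,Tⱼ) = Cov(Xᵢ,Xⱼ); the off-diagonal part of the true-score variance is the same as above.
True-score variance = [0.58 + 0.85] − 0.86 = 1.43 − 0.86 = 0.57.
Reliability = 0.57 / 1.14 = 0.500.

0.500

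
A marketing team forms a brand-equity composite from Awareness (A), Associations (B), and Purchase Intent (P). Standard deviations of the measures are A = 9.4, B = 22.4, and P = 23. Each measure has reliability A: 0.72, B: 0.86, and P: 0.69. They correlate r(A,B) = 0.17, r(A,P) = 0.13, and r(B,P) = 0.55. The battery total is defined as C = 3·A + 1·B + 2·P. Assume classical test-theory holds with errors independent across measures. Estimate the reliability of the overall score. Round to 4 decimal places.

0.8139

Var(C) = 3²·9.4² + 22.4² + 2²·23² + 2·[3·9.4·22.4·0.17 + 6·9.4·23·0.13 + 2·22.4·23·0.55] = 3413 + 1685.48 = 5098.48.
Under uncorrelated errors the observed covariances equal the true-score covariances, so only the own-variance terms attenuate.
True-score variance = [3²·9.4²·0.72 + 22.4²·0.86 + 2²·23²·0.69] + 1685.48 = 2464.13 + 1685.48 = 4149.61.
Reliability = 4149.61 / 5098.48 = 0.8139.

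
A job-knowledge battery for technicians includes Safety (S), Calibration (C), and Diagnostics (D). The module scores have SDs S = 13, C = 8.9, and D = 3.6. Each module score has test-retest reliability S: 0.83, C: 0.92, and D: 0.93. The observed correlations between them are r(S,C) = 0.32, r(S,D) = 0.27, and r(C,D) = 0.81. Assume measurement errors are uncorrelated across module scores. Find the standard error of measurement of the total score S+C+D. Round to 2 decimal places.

6.00

Var(total) = 261.17 + 151.225 = 412.395.
True-score variance = 225.196 + 151.225 = 376.421, so reliability = 0.9128.
Error variance = 412.395 − 376.421 = 35.974; SEM = √35.974 = 6.00.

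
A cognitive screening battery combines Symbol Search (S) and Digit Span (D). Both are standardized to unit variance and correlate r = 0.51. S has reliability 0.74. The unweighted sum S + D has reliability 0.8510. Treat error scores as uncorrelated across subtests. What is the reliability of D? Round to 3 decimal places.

Var(S+D) = 2 + 2·0.51 = 3.020.
True-score variance = ρ_S + ρ_D + 2·0.51, so 0.8510 = (0.74 + ρ_D + 1.02) / 3.020.
ρ_D = 0.8510·3.020 − 0.74 − 1.02 = 0.810.

0.810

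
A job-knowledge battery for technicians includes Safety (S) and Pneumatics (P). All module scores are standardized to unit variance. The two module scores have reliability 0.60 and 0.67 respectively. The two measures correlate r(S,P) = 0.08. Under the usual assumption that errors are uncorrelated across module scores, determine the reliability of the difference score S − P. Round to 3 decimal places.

0.603

Var(S−P) = 1 + 1 − 2·0.08 = 2 − 0.16 = 1.84.
Under uncorrelated errors the observed covariances equal the true-score covariances, so only the own-variance terms attenuate.
True-score variance = [0.60 + 0.67] − 0.16 = 1.27 − 0.16 = 1.11.
Reliability = 1.11 / 1.84 = 0.603.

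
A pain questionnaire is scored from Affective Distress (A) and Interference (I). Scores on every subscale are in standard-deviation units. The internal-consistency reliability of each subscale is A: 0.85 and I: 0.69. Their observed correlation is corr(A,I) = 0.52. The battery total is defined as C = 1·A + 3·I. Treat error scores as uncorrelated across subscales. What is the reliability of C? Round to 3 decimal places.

0.776

Var(C) = 1 + 3² + 2·[3·0.52] = 10 + 3.12 = 13.12.
With uncorrelated errors the cross-covariances are all true-score covariance, so they carry over unchanged; only the diagonal terms shrink to ρᵢσᵢ².
True-score variance = [0.85 + 3²·0.69] + 3.12 = 7.06 + 3.12 = 10.18.
Reliability = 10.18 / 13.12 = 0.776.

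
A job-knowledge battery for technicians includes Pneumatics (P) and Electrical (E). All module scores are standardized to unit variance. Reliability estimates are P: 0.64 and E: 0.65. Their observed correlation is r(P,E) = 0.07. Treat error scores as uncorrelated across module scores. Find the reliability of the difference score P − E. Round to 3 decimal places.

0.618

Var(P−E) = 1 + 1 − 2·0.07 = 2 − 0.14 = 1.86.
Under uncorrelated errors the observed covariances equal the true-score covariances, so only the own-variance terms attenuate.
True-score variance = [0.64 + 0.65] − 0.14 = 1.29 − 0.14 = 1.15.
Reliability = 1.15 / 1.86 = 0.618.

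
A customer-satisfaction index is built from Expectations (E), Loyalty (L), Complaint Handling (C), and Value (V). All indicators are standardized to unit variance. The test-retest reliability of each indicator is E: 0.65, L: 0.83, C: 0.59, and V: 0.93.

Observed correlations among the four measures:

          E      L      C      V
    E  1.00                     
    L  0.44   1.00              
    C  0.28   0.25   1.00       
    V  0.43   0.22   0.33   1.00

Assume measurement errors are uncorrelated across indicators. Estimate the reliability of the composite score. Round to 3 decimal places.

Var(E+L+C+V) = 4 + 2·[0.44 + 0.28 + 0.43 + 0.25 + 0.22 + 0.33] = 4 + 3.9 = 7.9.
Because errors are independent across components, Cov(Tᵢ,Tⱼ) = Cov(Xᵢ,Xⱼ); the off-diagonal part of the true-score variance is the same as above.
True-score variance = [0.65 + 0.83 + 0.59 + 0.93] + 3.9 = 3 + 3.9 = 6.9.
Reliability = 6.9 / 7.9 = 0.873.

0.873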